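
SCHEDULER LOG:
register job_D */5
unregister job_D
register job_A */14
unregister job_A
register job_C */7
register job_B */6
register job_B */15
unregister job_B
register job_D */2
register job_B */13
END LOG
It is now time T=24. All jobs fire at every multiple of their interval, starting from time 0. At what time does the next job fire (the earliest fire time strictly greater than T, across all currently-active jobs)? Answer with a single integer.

Op 1: register job_D */5 -> active={job_D:*/5}
Op 2: unregister job_D -> active={}
Op 3: register job_A */14 -> active={job_A:*/14}
Op 4: unregister job_A -> active={}
Op 5: register job_C */7 -> active={job_C:*/7}
Op 6: register job_B */6 -> active={job_B:*/6, job_C:*/7}
Op 7: register job_B */15 -> active={job_B:*/15, job_C:*/7}
Op 8: unregister job_B -> active={job_C:*/7}
Op 9: register job_D */2 -> active={job_C:*/7, job_D:*/2}
Op 10: register job_B */13 -> active={job_B:*/13, job_C:*/7, job_D:*/2}
  job_B: interval 13, next fire after T=24 is 26
  job_C: interval 7, next fire after T=24 is 28
  job_D: interval 2, next fire after T=24 is 26
Earliest fire time = 26 (job job_B)

Answer: 26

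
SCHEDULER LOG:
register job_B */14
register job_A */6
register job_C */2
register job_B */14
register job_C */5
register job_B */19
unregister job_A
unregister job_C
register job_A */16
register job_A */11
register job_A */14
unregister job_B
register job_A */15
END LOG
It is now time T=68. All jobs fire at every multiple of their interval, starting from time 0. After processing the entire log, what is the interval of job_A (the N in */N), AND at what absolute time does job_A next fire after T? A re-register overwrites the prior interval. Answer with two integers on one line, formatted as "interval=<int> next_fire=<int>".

Op 1: register job_B */14 -> active={job_B:*/14}
Op 2: register job_A */6 -> active={job_A:*/6, job_B:*/14}
Op 3: register job_C */2 -> active={job_A:*/6, job_B:*/14, job_C:*/2}
Op 4: register job_B */14 -> active={job_A:*/6, job_B:*/14, job_C:*/2}
Op 5: register job_C */5 -> active={job_A:*/6, job_B:*/14, job_C:*/5}
Op 6: register job_B */19 -> active={job_A:*/6, job_B:*/19, job_C:*/5}
Op 7: unregister job_A -> active={job_B:*/19, job_C:*/5}
Op 8: unregister job_C -> active={job_B:*/19}
Op 9: register job_A */16 -> active={job_A:*/16, job_B:*/19}
Op 10: register job_A */11 -> active={job_A:*/11, job_B:*/19}
Op 11: register job_A */14 -> active={job_A:*/14, job_B:*/19}
Op 12: unregister job_B -> active={job_A:*/14}
Op 13: register job_A */15 -> active={job_A:*/15}
Final interval of job_A = 15
Next fire of job_A after T=68: (68//15+1)*15 = 75

Answer: interval=15 next_fire=75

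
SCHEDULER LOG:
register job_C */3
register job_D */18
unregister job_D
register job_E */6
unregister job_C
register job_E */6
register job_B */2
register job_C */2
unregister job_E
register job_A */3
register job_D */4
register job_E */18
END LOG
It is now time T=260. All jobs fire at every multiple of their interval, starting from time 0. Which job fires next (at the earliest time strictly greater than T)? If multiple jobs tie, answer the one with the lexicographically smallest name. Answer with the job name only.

Op 1: register job_C */3 -> active={job_C:*/3}
Op 2: register job_D */18 -> active={job_C:*/3, job_D:*/18}
Op 3: unregister job_D -> active={job_C:*/3}
Op 4: register job_E */6 -> active={job_C:*/3, job_E:*/6}
Op 5: unregister job_C -> active={job_E:*/6}
Op 6: register job_E */6 -> active={job_E:*/6}
Op 7: register job_B */2 -> active={job_B:*/2, job_E:*/6}
Op 8: register job_C */2 -> active={job_B:*/2, job_C:*/2, job_E:*/6}
Op 9: unregister job_E -> active={job_B:*/2, job_C:*/2}
Op 10: register job_A */3 -> active={job_A:*/3, job_B:*/2, job_C:*/2}
Op 11: register job_D */4 -> active={job_A:*/3, job_B:*/2, job_C:*/2, job_D:*/4}
Op 12: register job_E */18 -> active={job_A:*/3, job_B:*/2, job_C:*/2, job_D:*/4, job_E:*/18}
  job_A: interval 3, next fire after T=260 is 261
  job_B: interval 2, next fire after T=260 is 262
  job_C: interval 2, next fire after T=260 is 262
  job_D: interval 4, next fire after T=260 is 264
  job_E: interval 18, next fire after T=260 is 270
Earliest = 261, winner (lex tiebreak) = job_A

Answer: job_A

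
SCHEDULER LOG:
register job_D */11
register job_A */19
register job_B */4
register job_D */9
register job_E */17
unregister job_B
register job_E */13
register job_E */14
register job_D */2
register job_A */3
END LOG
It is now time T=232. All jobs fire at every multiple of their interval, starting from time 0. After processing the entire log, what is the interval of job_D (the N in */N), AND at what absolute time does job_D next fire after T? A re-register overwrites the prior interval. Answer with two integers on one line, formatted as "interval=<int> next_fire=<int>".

Op 1: register job_D */11 -> active={job_D:*/11}
Op 2: register job_A */19 -> active={job_A:*/19, job_D:*/11}
Op 3: register job_B */4 -> active={job_A:*/19, job_B:*/4, job_D:*/11}
Op 4: register job_D */9 -> active={job_A:*/19, job_B:*/4, job_D:*/9}
Op 5: register job_E */17 -> active={job_A:*/19, job_B:*/4, job_D:*/9, job_E:*/17}
Op 6: unregister job_B -> active={job_A:*/19, job_D:*/9, job_E:*/17}
Op 7: register job_E */13 -> active={job_A:*/19, job_D:*/9, job_E:*/13}
Op 8: register job_E */14 -> active={job_A:*/19, job_D:*/9, job_E:*/14}
Op 9: register job_D */2 -> active={job_A:*/19, job_D:*/2, job_E:*/14}
Op 10: register job_A */3 -> active={job_A:*/3, job_D:*/2, job_E:*/14}
Final interval of job_D = 2
Next fire of job_D after T=232: (232//2+1)*2 = 234

Answer: interval=2 next_fire=234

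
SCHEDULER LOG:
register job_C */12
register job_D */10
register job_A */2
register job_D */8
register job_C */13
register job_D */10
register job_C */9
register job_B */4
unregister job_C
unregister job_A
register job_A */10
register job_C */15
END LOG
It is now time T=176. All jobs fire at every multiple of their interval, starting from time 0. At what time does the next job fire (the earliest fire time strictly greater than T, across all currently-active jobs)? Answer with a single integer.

Op 1: register job_C */12 -> active={job_C:*/12}
Op 2: register job_D */10 -> active={job_C:*/12, job_D:*/10}
Op 3: register job_A */2 -> active={job_A:*/2, job_C:*/12, job_D:*/10}
Op 4: register job_D */8 -> active={job_A:*/2, job_C:*/12, job_D:*/8}
Op 5: register job_C */13 -> active={job_A:*/2, job_C:*/13, job_D:*/8}
Op 6: register job_D */10 -> active={job_A:*/2, job_C:*/13, job_D:*/10}
Op 7: register job_C */9 -> active={job_A:*/2, job_C:*/9, job_D:*/10}
Op 8: register job_B */4 -> active={job_A:*/2, job_B:*/4, job_C:*/9, job_D:*/10}
Op 9: unregister job_C -> active={job_A:*/2, job_B:*/4, job_D:*/10}
Op 10: unregister job_A -> active={job_B:*/4, job_D:*/10}
Op 11: register job_A */10 -> active={job_A:*/10, job_B:*/4, job_D:*/10}
Op 12: register job_C */15 -> active={job_A:*/10, job_B:*/4, job_C:*/15, job_D:*/10}
  job_A: interval 10, next fire after T=176 is 180
  job_B: interval 4, next fire after T=176 is 180
  job_C: interval 15, next fire after T=176 is 180
  job_D: interval 10, next fire after T=176 is 180
Earliest fire time = 180 (job job_A)

Answer: 180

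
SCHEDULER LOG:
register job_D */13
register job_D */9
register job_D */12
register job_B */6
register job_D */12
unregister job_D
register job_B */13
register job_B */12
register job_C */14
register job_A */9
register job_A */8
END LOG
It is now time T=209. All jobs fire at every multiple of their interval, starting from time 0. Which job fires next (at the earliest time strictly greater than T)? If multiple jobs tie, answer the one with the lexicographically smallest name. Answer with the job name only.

Op 1: register job_D */13 -> active={job_D:*/13}
Op 2: register job_D */9 -> active={job_D:*/9}
Op 3: register job_D */12 -> active={job_D:*/12}
Op 4: register job_B */6 -> active={job_B:*/6, job_D:*/12}
Op 5: register job_D */12 -> active={job_B:*/6, job_D:*/12}
Op 6: unregister job_D -> active={job_B:*/6}
Op 7: register job_B */13 -> active={job_B:*/13}
Op 8: register job_B */12 -> active={job_B:*/12}
Op 9: register job_C */14 -> active={job_B:*/12, job_C:*/14}
Op 10: register job_A */9 -> active={job_A:*/9, job_B:*/12, job_C:*/14}
Op 11: register job_A */8 -> active={job_A:*/8, job_B:*/12, job_C:*/14}
  job_A: interval 8, next fire after T=209 is 216
  job_B: interval 12, next fire after T=209 is 216
  job_C: interval 14, next fire after T=209 is 210
Earliest = 210, winner (lex tiebreak) = job_C

Answer: job_C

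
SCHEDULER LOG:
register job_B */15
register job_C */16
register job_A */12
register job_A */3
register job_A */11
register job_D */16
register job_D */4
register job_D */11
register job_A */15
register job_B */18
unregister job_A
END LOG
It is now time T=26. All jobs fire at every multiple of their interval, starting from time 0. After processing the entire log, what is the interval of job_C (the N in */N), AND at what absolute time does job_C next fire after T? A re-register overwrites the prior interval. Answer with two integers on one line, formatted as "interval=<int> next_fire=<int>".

Answer: interval=16 next_fire=32

Derivation:
Op 1: register job_B */15 -> active={job_B:*/15}
Op 2: register job_C */16 -> active={job_B:*/15, job_C:*/16}
Op 3: register job_A */12 -> active={job_A:*/12, job_B:*/15, job_C:*/16}
Op 4: register job_A */3 -> active={job_A:*/3, job_B:*/15, job_C:*/16}
Op 5: register job_A */11 -> active={job_A:*/11, job_B:*/15, job_C:*/16}
Op 6: register job_D */16 -> active={job_A:*/11, job_B:*/15, job_C:*/16, job_D:*/16}
Op 7: register job_D */4 -> active={job_A:*/11, job_B:*/15, job_C:*/16, job_D:*/4}
Op 8: register job_D */11 -> active={job_A:*/11, job_B:*/15, job_C:*/16, job_D:*/11}
Op 9: register job_A */15 -> active={job_A:*/15, job_B:*/15, job_C:*/16, job_D:*/11}
Op 10: register job_B */18 -> active={job_A:*/15, job_B:*/18, job_C:*/16, job_D:*/11}
Op 11: unregister job_A -> active={job_B:*/18, job_C:*/16, job_D:*/11}
Final interval of job_C = 16
Next fire of job_C after T=26: (26//16+1)*16 = 32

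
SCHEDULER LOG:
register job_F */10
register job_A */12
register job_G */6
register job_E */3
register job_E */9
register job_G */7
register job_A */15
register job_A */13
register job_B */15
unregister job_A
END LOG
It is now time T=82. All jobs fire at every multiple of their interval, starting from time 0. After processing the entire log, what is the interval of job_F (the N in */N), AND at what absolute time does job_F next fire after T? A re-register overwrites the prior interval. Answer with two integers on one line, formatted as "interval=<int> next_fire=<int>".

Op 1: register job_F */10 -> active={job_F:*/10}
Op 2: register job_A */12 -> active={job_A:*/12, job_F:*/10}
Op 3: register job_G */6 -> active={job_A:*/12, job_F:*/10, job_G:*/6}
Op 4: register job_E */3 -> active={job_A:*/12, job_E:*/3, job_F:*/10, job_G:*/6}
Op 5: register job_E */9 -> active={job_A:*/12, job_E:*/9, job_F:*/10, job_G:*/6}
Op 6: register job_G */7 -> active={job_A:*/12, job_E:*/9, job_F:*/10, job_G:*/7}
Op 7: register job_A */15 -> active={job_A:*/15, job_E:*/9, job_F:*/10, job_G:*/7}
Op 8: register job_A */13 -> active={job_A:*/13, job_E:*/9, job_F:*/10, job_G:*/7}
Op 9: register job_B */15 -> active={job_A:*/13, job_B:*/15, job_E:*/9, job_F:*/10, job_G:*/7}
Op 10: unregister job_A -> active={job_B:*/15, job_E:*/9, job_F:*/10, job_G:*/7}
Final interval of job_F = 10
Next fire of job_F after T=82: (82//10+1)*10 = 90

Answer: interval=10 next_fire=90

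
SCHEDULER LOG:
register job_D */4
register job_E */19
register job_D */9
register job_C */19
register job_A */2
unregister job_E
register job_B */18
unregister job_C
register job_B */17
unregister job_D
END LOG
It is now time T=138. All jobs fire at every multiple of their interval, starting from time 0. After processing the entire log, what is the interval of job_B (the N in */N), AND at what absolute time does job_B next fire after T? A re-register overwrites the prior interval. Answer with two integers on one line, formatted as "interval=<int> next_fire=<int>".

Answer: interval=17 next_fire=153

Derivation:
Op 1: register job_D */4 -> active={job_D:*/4}
Op 2: register job_E */19 -> active={job_D:*/4, job_E:*/19}
Op 3: register job_D */9 -> active={job_D:*/9, job_E:*/19}
Op 4: register job_C */19 -> active={job_C:*/19, job_D:*/9, job_E:*/19}
Op 5: register job_A */2 -> active={job_A:*/2, job_C:*/19, job_D:*/9, job_E:*/19}
Op 6: unregister job_E -> active={job_A:*/2, job_C:*/19, job_D:*/9}
Op 7: register job_B */18 -> active={job_A:*/2, job_B:*/18, job_C:*/19, job_D:*/9}
Op 8: unregister job_C -> active={job_A:*/2, job_B:*/18, job_D:*/9}
Op 9: register job_B */17 -> active={job_A:*/2, job_B:*/17, job_D:*/9}
Op 10: unregister job_D -> active={job_A:*/2, job_B:*/17}
Final interval of job_B = 17
Next fire of job_B after T=138: (138//17+1)*17 = 153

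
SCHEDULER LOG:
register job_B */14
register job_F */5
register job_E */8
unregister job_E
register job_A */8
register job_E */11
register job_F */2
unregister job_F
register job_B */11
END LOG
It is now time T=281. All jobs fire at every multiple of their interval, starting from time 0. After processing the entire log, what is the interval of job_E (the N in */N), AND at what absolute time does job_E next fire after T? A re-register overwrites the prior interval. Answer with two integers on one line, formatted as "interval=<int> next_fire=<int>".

Answer: interval=11 next_fire=286

Derivation:
Op 1: register job_B */14 -> active={job_B:*/14}
Op 2: register job_F */5 -> active={job_B:*/14, job_F:*/5}
Op 3: register job_E */8 -> active={job_B:*/14, job_E:*/8, job_F:*/5}
Op 4: unregister job_E -> active={job_B:*/14, job_F:*/5}
Op 5: register job_A */8 -> active={job_A:*/8, job_B:*/14, job_F:*/5}
Op 6: register job_E */11 -> active={job_A:*/8, job_B:*/14, job_E:*/11, job_F:*/5}
Op 7: register job_F */2 -> active={job_A:*/8, job_B:*/14, job_E:*/11, job_F:*/2}
Op 8: unregister job_F -> active={job_A:*/8, job_B:*/14, job_E:*/11}
Op 9: register job_B */11 -> active={job_A:*/8, job_B:*/11, job_E:*/11}
Final interval of job_E = 11
Next fire of job_E after T=281: (281//11+1)*11 = 286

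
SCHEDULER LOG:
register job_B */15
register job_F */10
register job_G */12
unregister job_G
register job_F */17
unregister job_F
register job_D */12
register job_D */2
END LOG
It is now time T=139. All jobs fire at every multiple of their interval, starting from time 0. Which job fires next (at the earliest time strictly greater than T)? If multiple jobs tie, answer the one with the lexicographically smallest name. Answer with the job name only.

Op 1: register job_B */15 -> active={job_B:*/15}
Op 2: register job_F */10 -> active={job_B:*/15, job_F:*/10}
Op 3: register job_G */12 -> active={job_B:*/15, job_F:*/10, job_G:*/12}
Op 4: unregister job_G -> active={job_B:*/15, job_F:*/10}
Op 5: register job_F */17 -> active={job_B:*/15, job_F:*/17}
Op 6: unregister job_F -> active={job_B:*/15}
Op 7: register job_D */12 -> active={job_B:*/15, job_D:*/12}
Op 8: register job_D */2 -> active={job_B:*/15, job_D:*/2}
  job_B: interval 15, next fire after T=139 is 150
  job_D: interval 2, next fire after T=139 is 140
Earliest = 140, winner (lex tiebreak) = job_D

Answer: job_D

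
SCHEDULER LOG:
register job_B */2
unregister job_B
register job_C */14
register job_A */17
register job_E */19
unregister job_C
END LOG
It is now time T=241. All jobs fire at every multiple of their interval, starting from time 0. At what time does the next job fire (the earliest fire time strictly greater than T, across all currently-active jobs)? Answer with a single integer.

Answer: 247

Derivation:
Op 1: register job_B */2 -> active={job_B:*/2}
Op 2: unregister job_B -> active={}
Op 3: register job_C */14 -> active={job_C:*/14}
Op 4: register job_A */17 -> active={job_A:*/17, job_C:*/14}
Op 5: register job_E */19 -> active={job_A:*/17, job_C:*/14, job_E:*/19}
Op 6: unregister job_C -> active={job_A:*/17, job_E:*/19}
  job_A: interval 17, next fire after T=241 is 255
  job_E: interval 19, next fire after T=241 is 247
Earliest fire time = 247 (job job_E)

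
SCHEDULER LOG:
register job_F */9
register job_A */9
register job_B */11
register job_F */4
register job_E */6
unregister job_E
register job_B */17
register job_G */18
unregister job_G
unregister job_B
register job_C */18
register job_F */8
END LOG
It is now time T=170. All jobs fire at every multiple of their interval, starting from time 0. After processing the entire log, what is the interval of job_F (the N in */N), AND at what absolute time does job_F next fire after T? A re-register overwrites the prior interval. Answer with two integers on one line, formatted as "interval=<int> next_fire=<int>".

Op 1: register job_F */9 -> active={job_F:*/9}
Op 2: register job_A */9 -> active={job_A:*/9, job_F:*/9}
Op 3: register job_B */11 -> active={job_A:*/9, job_B:*/11, job_F:*/9}
Op 4: register job_F */4 -> active={job_A:*/9, job_B:*/11, job_F:*/4}
Op 5: register job_E */6 -> active={job_A:*/9, job_B:*/11, job_E:*/6, job_F:*/4}
Op 6: unregister job_E -> active={job_A:*/9, job_B:*/11, job_F:*/4}
Op 7: register job_B */17 -> active={job_A:*/9, job_B:*/17, job_F:*/4}
Op 8: register job_G */18 -> active={job_A:*/9, job_B:*/17, job_F:*/4, job_G:*/18}
Op 9: unregister job_G -> active={job_A:*/9, job_B:*/17, job_F:*/4}
Op 10: unregister job_B -> active={job_A:*/9, job_F:*/4}
Op 11: register job_C */18 -> active={job_A:*/9, job_C:*/18, job_F:*/4}
Op 12: register job_F */8 -> active={job_A:*/9, job_C:*/18, job_F:*/8}
Final interval of job_F = 8
Next fire of job_F after T=170: (170//8+1)*8 = 176

Answer: interval=8 next_fire=176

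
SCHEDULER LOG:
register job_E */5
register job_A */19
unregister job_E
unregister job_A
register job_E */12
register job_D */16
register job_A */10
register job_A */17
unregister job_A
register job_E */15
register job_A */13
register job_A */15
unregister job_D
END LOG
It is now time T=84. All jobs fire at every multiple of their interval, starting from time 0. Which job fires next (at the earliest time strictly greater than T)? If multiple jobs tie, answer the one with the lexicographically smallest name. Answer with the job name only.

Answer: job_A

Derivation:
Op 1: register job_E */5 -> active={job_E:*/5}
Op 2: register job_A */19 -> active={job_A:*/19, job_E:*/5}
Op 3: unregister job_E -> active={job_A:*/19}
Op 4: unregister job_A -> active={}
Op 5: register job_E */12 -> active={job_E:*/12}
Op 6: register job_D */16 -> active={job_D:*/16, job_E:*/12}
Op 7: register job_A */10 -> active={job_A:*/10, job_D:*/16, job_E:*/12}
Op 8: register job_A */17 -> active={job_A:*/17, job_D:*/16, job_E:*/12}
Op 9: unregister job_A -> active={job_D:*/16, job_E:*/12}
Op 10: register job_E */15 -> active={job_D:*/16, job_E:*/15}
Op 11: register job_A */13 -> active={job_A:*/13, job_D:*/16, job_E:*/15}
Op 12: register job_A */15 -> active={job_A:*/15, job_D:*/16, job_E:*/15}
Op 13: unregister job_D -> active={job_A:*/15, job_E:*/15}
  job_A: interval 15, next fire after T=84 is 90
  job_E: interval 15, next fire after T=84 is 90
Earliest = 90, winner (lex tiebreak) = job_A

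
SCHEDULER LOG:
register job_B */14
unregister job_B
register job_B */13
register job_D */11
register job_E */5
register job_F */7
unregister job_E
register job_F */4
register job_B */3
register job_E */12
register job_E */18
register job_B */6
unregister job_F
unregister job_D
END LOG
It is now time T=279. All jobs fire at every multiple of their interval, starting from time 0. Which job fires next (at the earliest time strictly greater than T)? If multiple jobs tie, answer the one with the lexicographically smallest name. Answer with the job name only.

Answer: job_B

Derivation:
Op 1: register job_B */14 -> active={job_B:*/14}
Op 2: unregister job_B -> active={}
Op 3: register job_B */13 -> active={job_B:*/13}
Op 4: register job_D */11 -> active={job_B:*/13, job_D:*/11}
Op 5: register job_E */5 -> active={job_B:*/13, job_D:*/11, job_E:*/5}
Op 6: register job_F */7 -> active={job_B:*/13, job_D:*/11, job_E:*/5, job_F:*/7}
Op 7: unregister job_E -> active={job_B:*/13, job_D:*/11, job_F:*/7}
Op 8: register job_F */4 -> active={job_B:*/13, job_D:*/11, job_F:*/4}
Op 9: register job_B */3 -> active={job_B:*/3, job_D:*/11, job_F:*/4}
Op 10: register job_E */12 -> active={job_B:*/3, job_D:*/11, job_E:*/12, job_F:*/4}
Op 11: register job_E */18 -> active={job_B:*/3, job_D:*/11, job_E:*/18, job_F:*/4}
Op 12: register job_B */6 -> active={job_B:*/6, job_D:*/11, job_E:*/18, job_F:*/4}
Op 13: unregister job_F -> active={job_B:*/6, job_D:*/11, job_E:*/18}
Op 14: unregister job_D -> active={job_B:*/6, job_E:*/18}
  job_B: interval 6, next fire after T=279 is 282
  job_E: interval 18, next fire after T=279 is 288
Earliest = 282, winner (lex tiebreak) = job_B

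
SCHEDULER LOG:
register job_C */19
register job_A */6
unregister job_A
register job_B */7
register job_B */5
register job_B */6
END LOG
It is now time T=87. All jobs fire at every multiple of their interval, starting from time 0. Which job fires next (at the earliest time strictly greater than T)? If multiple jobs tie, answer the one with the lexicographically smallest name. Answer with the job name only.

Answer: job_B

Derivation:
Op 1: register job_C */19 -> active={job_C:*/19}
Op 2: register job_A */6 -> active={job_A:*/6, job_C:*/19}
Op 3: unregister job_A -> active={job_C:*/19}
Op 4: register job_B */7 -> active={job_B:*/7, job_C:*/19}
Op 5: register job_B */5 -> active={job_B:*/5, job_C:*/19}
Op 6: register job_B */6 -> active={job_B:*/6, job_C:*/19}
  job_B: interval 6, next fire after T=87 is 90
  job_C: interval 19, next fire after T=87 is 95
Earliest = 90, winner (lex tiebreak) = job_B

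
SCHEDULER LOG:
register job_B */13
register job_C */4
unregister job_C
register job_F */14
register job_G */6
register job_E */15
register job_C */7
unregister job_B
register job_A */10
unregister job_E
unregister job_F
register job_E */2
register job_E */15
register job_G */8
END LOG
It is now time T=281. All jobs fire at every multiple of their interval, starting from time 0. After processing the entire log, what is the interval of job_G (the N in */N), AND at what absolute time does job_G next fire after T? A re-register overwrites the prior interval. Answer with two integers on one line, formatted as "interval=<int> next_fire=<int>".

Op 1: register job_B */13 -> active={job_B:*/13}
Op 2: register job_C */4 -> active={job_B:*/13, job_C:*/4}
Op 3: unregister job_C -> active={job_B:*/13}
Op 4: register job_F */14 -> active={job_B:*/13, job_F:*/14}
Op 5: register job_G */6 -> active={job_B:*/13, job_F:*/14, job_G:*/6}
Op 6: register job_E */15 -> active={job_B:*/13, job_E:*/15, job_F:*/14, job_G:*/6}
Op 7: register job_C */7 -> active={job_B:*/13, job_C:*/7, job_E:*/15, job_F:*/14, job_G:*/6}
Op 8: unregister job_B -> active={job_C:*/7, job_E:*/15, job_F:*/14, job_G:*/6}
Op 9: register job_A */10 -> active={job_A:*/10, job_C:*/7, job_E:*/15, job_F:*/14, job_G:*/6}
Op 10: unregister job_E -> active={job_A:*/10, job_C:*/7, job_F:*/14, job_G:*/6}
Op 11: unregister job_F -> active={job_A:*/10, job_C:*/7, job_G:*/6}
Op 12: register job_E */2 -> active={job_A:*/10, job_C:*/7, job_E:*/2, job_G:*/6}
Op 13: register job_E */15 -> active={job_A:*/10, job_C:*/7, job_E:*/15, job_G:*/6}
Op 14: register job_G */8 -> active={job_A:*/10, job_C:*/7, job_E:*/15, job_G:*/8}
Final interval of job_G = 8
Next fire of job_G after T=281: (281//8+1)*8 = 288

Answer: interval=8 next_fire=288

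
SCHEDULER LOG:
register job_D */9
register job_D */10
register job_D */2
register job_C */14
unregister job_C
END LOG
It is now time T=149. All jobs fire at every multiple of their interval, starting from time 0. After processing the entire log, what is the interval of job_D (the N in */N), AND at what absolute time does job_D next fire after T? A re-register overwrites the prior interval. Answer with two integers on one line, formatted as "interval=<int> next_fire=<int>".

Op 1: register job_D */9 -> active={job_D:*/9}
Op 2: register job_D */10 -> active={job_D:*/10}
Op 3: register job_D */2 -> active={job_D:*/2}
Op 4: register job_C */14 -> active={job_C:*/14, job_D:*/2}
Op 5: unregister job_C -> active={job_D:*/2}
Final interval of job_D = 2
Next fire of job_D after T=149: (149//2+1)*2 = 150

Answer: interval=2 next_fire=150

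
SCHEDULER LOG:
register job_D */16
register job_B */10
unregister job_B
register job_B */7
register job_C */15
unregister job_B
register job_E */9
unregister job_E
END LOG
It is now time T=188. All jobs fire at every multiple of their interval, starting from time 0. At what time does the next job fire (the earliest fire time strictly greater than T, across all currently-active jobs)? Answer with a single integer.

Op 1: register job_D */16 -> active={job_D:*/16}
Op 2: register job_B */10 -> active={job_B:*/10, job_D:*/16}
Op 3: unregister job_B -> active={job_D:*/16}
Op 4: register job_B */7 -> active={job_B:*/7, job_D:*/16}
Op 5: register job_C */15 -> active={job_B:*/7, job_C:*/15, job_D:*/16}
Op 6: unregister job_B -> active={job_C:*/15, job_D:*/16}
Op 7: register job_E */9 -> active={job_C:*/15, job_D:*/16, job_E:*/9}
Op 8: unregister job_E -> active={job_C:*/15, job_D:*/16}
  job_C: interval 15, next fire after T=188 is 195
  job_D: interval 16, next fire after T=188 is 192
Earliest fire time = 192 (job job_D)

Answer: 192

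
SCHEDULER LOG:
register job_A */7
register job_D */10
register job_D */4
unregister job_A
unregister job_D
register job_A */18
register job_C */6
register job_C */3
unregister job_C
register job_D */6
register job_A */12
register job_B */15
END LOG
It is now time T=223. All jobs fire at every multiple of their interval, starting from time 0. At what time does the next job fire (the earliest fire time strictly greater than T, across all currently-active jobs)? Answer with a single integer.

Answer: 225

Derivation:
Op 1: register job_A */7 -> active={job_A:*/7}
Op 2: register job_D */10 -> active={job_A:*/7, job_D:*/10}
Op 3: register job_D */4 -> active={job_A:*/7, job_D:*/4}
Op 4: unregister job_A -> active={job_D:*/4}
Op 5: unregister job_D -> active={}
Op 6: register job_A */18 -> active={job_A:*/18}
Op 7: register job_C */6 -> active={job_A:*/18, job_C:*/6}
Op 8: register job_C */3 -> active={job_A:*/18, job_C:*/3}
Op 9: unregister job_C -> active={job_A:*/18}
Op 10: register job_D */6 -> active={job_A:*/18, job_D:*/6}
Op 11: register job_A */12 -> active={job_A:*/12, job_D:*/6}
Op 12: register job_B */15 -> active={job_A:*/12, job_B:*/15, job_D:*/6}
  job_A: interval 12, next fire after T=223 is 228
  job_B: interval 15, next fire after T=223 is 225
  job_D: interval 6, next fire after T=223 is 228
Earliest fire time = 225 (job job_B)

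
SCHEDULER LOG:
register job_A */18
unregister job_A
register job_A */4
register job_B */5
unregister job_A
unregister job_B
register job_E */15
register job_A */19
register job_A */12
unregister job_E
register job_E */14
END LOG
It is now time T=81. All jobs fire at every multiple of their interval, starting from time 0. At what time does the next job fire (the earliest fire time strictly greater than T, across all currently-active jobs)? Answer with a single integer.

Op 1: register job_A */18 -> active={job_A:*/18}
Op 2: unregister job_A -> active={}
Op 3: register job_A */4 -> active={job_A:*/4}
Op 4: register job_B */5 -> active={job_A:*/4, job_B:*/5}
Op 5: unregister job_A -> active={job_B:*/5}
Op 6: unregister job_B -> active={}
Op 7: register job_E */15 -> active={job_E:*/15}
Op 8: register job_A */19 -> active={job_A:*/19, job_E:*/15}
Op 9: register job_A */12 -> active={job_A:*/12, job_E:*/15}
Op 10: unregister job_E -> active={job_A:*/12}
Op 11: register job_E */14 -> active={job_A:*/12, job_E:*/14}
  job_A: interval 12, next fire after T=81 is 84
  job_E: interval 14, next fire after T=81 is 84
Earliest fire time = 84 (job job_A)

Answer: 84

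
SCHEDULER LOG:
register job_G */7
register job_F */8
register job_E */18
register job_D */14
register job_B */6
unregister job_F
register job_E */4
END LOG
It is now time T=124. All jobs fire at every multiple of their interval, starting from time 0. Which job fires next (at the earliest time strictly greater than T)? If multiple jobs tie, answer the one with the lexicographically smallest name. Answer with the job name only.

Answer: job_B

Derivation:
Op 1: register job_G */7 -> active={job_G:*/7}
Op 2: register job_F */8 -> active={job_F:*/8, job_G:*/7}
Op 3: register job_E */18 -> active={job_E:*/18, job_F:*/8, job_G:*/7}
Op 4: register job_D */14 -> active={job_D:*/14, job_E:*/18, job_F:*/8, job_G:*/7}
Op 5: register job_B */6 -> active={job_B:*/6, job_D:*/14, job_E:*/18, job_F:*/8, job_G:*/7}
Op 6: unregister job_F -> active={job_B:*/6, job_D:*/14, job_E:*/18, job_G:*/7}
Op 7: register job_E */4 -> active={job_B:*/6, job_D:*/14, job_E:*/4, job_G:*/7}
  job_B: interval 6, next fire after T=124 is 126
  job_D: interval 14, next fire after T=124 is 126
  job_E: interval 4, next fire after T=124 is 128
  job_G: interval 7, next fire after T=124 is 126
Earliest = 126, winner (lex tiebreak) = job_B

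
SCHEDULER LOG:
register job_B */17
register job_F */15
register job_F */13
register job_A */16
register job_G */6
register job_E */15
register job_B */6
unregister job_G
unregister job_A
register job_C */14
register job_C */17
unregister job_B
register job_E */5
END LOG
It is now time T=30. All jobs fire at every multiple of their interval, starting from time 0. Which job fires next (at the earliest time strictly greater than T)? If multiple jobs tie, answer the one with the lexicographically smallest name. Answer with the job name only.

Answer: job_C

Derivation:
Op 1: register job_B */17 -> active={job_B:*/17}
Op 2: register job_F */15 -> active={job_B:*/17, job_F:*/15}
Op 3: register job_F */13 -> active={job_B:*/17, job_F:*/13}
Op 4: register job_A */16 -> active={job_A:*/16, job_B:*/17, job_F:*/13}
Op 5: register job_G */6 -> active={job_A:*/16, job_B:*/17, job_F:*/13, job_G:*/6}
Op 6: register job_E */15 -> active={job_A:*/16, job_B:*/17, job_E:*/15, job_F:*/13, job_G:*/6}
Op 7: register job_B */6 -> active={job_A:*/16, job_B:*/6, job_E:*/15, job_F:*/13, job_G:*/6}
Op 8: unregister job_G -> active={job_A:*/16, job_B:*/6, job_E:*/15, job_F:*/13}
Op 9: unregister job_A -> active={job_B:*/6, job_E:*/15, job_F:*/13}
Op 10: register job_C */14 -> active={job_B:*/6, job_C:*/14, job_E:*/15, job_F:*/13}
Op 11: register job_C */17 -> active={job_B:*/6, job_C:*/17, job_E:*/15, job_F:*/13}
Op 12: unregister job_B -> active={job_C:*/17, job_E:*/15, job_F:*/13}
Op 13: register job_E */5 -> active={job_C:*/17, job_E:*/5, job_F:*/13}
  job_C: interval 17, next fire after T=30 is 34
  job_E: interval 5, next fire after T=30 is 35
  job_F: interval 13, next fire after T=30 is 39
Earliest = 34, winner (lex tiebreak) = job_C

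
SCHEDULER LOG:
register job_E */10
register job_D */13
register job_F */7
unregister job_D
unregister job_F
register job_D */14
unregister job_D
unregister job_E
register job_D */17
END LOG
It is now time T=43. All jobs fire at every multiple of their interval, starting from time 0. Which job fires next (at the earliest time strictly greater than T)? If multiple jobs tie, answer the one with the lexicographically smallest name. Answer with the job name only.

Op 1: register job_E */10 -> active={job_E:*/10}
Op 2: register job_D */13 -> active={job_D:*/13, job_E:*/10}
Op 3: register job_F */7 -> active={job_D:*/13, job_E:*/10, job_F:*/7}
Op 4: unregister job_D -> active={job_E:*/10, job_F:*/7}
Op 5: unregister job_F -> active={job_E:*/10}
Op 6: register job_D */14 -> active={job_D:*/14, job_E:*/10}
Op 7: unregister job_D -> active={job_E:*/10}
Op 8: unregister job_E -> active={}
Op 9: register job_D */17 -> active={job_D:*/17}
  job_D: interval 17, next fire after T=43 is 51
Earliest = 51, winner (lex tiebreak) = job_D

Answer: job_D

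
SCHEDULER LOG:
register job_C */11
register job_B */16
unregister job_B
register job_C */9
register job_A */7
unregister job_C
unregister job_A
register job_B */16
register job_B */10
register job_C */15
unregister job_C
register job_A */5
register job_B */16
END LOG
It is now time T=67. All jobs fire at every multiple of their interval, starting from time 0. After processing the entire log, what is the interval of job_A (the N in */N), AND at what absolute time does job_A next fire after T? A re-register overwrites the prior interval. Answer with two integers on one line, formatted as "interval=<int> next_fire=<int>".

Op 1: register job_C */11 -> active={job_C:*/11}
Op 2: register job_B */16 -> active={job_B:*/16, job_C:*/11}
Op 3: unregister job_B -> active={job_C:*/11}
Op 4: register job_C */9 -> active={job_C:*/9}
Op 5: register job_A */7 -> active={job_A:*/7, job_C:*/9}
Op 6: unregister job_C -> active={job_A:*/7}
Op 7: unregister job_A -> active={}
Op 8: register job_B */16 -> active={job_B:*/16}
Op 9: register job_B */10 -> active={job_B:*/10}
Op 10: register job_C */15 -> active={job_B:*/10, job_C:*/15}
Op 11: unregister job_C -> active={job_B:*/10}
Op 12: register job_A */5 -> active={job_A:*/5, job_B:*/10}
Op 13: register job_B */16 -> active={job_A:*/5, job_B:*/16}
Final interval of job_A = 5
Next fire of job_A after T=67: (67//5+1)*5 = 70

Answer: interval=5 next_fire=70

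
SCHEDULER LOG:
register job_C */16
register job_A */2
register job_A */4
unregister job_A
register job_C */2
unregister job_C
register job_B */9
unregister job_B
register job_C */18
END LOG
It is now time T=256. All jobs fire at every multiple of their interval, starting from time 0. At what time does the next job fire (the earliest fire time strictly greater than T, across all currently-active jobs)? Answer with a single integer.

Answer: 270

Derivation:
Op 1: register job_C */16 -> active={job_C:*/16}
Op 2: register job_A */2 -> active={job_A:*/2, job_C:*/16}
Op 3: register job_A */4 -> active={job_A:*/4, job_C:*/16}
Op 4: unregister job_A -> active={job_C:*/16}
Op 5: register job_C */2 -> active={job_C:*/2}
Op 6: unregister job_C -> active={}
Op 7: register job_B */9 -> active={job_B:*/9}
Op 8: unregister job_B -> active={}
Op 9: register job_C */18 -> active={job_C:*/18}
  job_C: interval 18, next fire after T=256 is 270
Earliest fire time = 270 (job job_C)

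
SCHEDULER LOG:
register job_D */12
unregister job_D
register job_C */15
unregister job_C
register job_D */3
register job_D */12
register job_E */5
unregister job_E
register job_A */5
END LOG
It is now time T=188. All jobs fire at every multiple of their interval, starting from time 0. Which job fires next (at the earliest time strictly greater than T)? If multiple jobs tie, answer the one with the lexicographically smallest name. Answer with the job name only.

Answer: job_A

Derivation:
Op 1: register job_D */12 -> active={job_D:*/12}
Op 2: unregister job_D -> active={}
Op 3: register job_C */15 -> active={job_C:*/15}
Op 4: unregister job_C -> active={}
Op 5: register job_D */3 -> active={job_D:*/3}
Op 6: register job_D */12 -> active={job_D:*/12}
Op 7: register job_E */5 -> active={job_D:*/12, job_E:*/5}
Op 8: unregister job_E -> active={job_D:*/12}
Op 9: register job_A */5 -> active={job_A:*/5, job_D:*/12}
  job_A: interval 5, next fire after T=188 is 190
  job_D: interval 12, next fire after T=188 is 192
Earliest = 190, winner (lex tiebreak) = job_A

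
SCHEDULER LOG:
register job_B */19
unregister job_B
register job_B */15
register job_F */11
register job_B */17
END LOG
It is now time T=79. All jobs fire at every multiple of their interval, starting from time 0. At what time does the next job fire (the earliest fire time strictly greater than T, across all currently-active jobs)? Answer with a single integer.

Op 1: register job_B */19 -> active={job_B:*/19}
Op 2: unregister job_B -> active={}
Op 3: register job_B */15 -> active={job_B:*/15}
Op 4: register job_F */11 -> active={job_B:*/15, job_F:*/11}
Op 5: register job_B */17 -> active={job_B:*/17, job_F:*/11}
  job_B: interval 17, next fire after T=79 is 85
  job_F: interval 11, next fire after T=79 is 88
Earliest fire time = 85 (job job_B)

Answer: 85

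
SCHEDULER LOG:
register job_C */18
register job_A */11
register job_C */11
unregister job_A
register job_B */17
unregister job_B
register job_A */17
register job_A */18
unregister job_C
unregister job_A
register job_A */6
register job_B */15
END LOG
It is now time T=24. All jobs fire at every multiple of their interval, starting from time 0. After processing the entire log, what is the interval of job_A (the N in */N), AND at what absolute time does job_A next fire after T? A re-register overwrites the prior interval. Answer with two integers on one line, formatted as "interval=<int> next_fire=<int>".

Answer: interval=6 next_fire=30

Derivation:
Op 1: register job_C */18 -> active={job_C:*/18}
Op 2: register job_A */11 -> active={job_A:*/11, job_C:*/18}
Op 3: register job_C */11 -> active={job_A:*/11, job_C:*/11}
Op 4: unregister job_A -> active={job_C:*/11}
Op 5: register job_B */17 -> active={job_B:*/17, job_C:*/11}
Op 6: unregister job_B -> active={job_C:*/11}
Op 7: register job_A */17 -> active={job_A:*/17, job_C:*/11}
Op 8: register job_A */18 -> active={job_A:*/18, job_C:*/11}
Op 9: unregister job_C -> active={job_A:*/18}
Op 10: unregister job_A -> active={}
Op 11: register job_A */6 -> active={job_A:*/6}
Op 12: register job_B */15 -> active={job_A:*/6, job_B:*/15}
Final interval of job_A = 6
Next fire of job_A after T=24: (24//6+1)*6 = 30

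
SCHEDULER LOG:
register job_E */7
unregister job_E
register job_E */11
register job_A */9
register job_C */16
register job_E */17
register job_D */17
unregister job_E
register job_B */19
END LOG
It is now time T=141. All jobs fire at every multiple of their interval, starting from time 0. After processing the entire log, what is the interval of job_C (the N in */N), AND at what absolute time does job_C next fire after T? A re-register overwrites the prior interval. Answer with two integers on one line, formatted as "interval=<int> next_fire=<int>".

Op 1: register job_E */7 -> active={job_E:*/7}
Op 2: unregister job_E -> active={}
Op 3: register job_E */11 -> active={job_E:*/11}
Op 4: register job_A */9 -> active={job_A:*/9, job_E:*/11}
Op 5: register job_C */16 -> active={job_A:*/9, job_C:*/16, job_E:*/11}
Op 6: register job_E */17 -> active={job_A:*/9, job_C:*/16, job_E:*/17}
Op 7: register job_D */17 -> active={job_A:*/9, job_C:*/16, job_D:*/17, job_E:*/17}
Op 8: unregister job_E -> active={job_A:*/9, job_C:*/16, job_D:*/17}
Op 9: register job_B */19 -> active={job_A:*/9, job_B:*/19, job_C:*/16, job_D:*/17}
Final interval of job_C = 16
Next fire of job_C after T=141: (141//16+1)*16 = 144

Answer: interval=16 next_fire=144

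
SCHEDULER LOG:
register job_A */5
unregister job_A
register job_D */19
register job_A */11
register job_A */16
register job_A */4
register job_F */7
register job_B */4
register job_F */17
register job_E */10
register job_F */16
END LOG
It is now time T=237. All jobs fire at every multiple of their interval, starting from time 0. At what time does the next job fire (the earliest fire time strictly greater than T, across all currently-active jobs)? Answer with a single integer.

Answer: 240

Derivation:
Op 1: register job_A */5 -> active={job_A:*/5}
Op 2: unregister job_A -> active={}
Op 3: register job_D */19 -> active={job_D:*/19}
Op 4: register job_A */11 -> active={job_A:*/11, job_D:*/19}
Op 5: register job_A */16 -> active={job_A:*/16, job_D:*/19}
Op 6: register job_A */4 -> active={job_A:*/4, job_D:*/19}
Op 7: register job_F */7 -> active={job_A:*/4, job_D:*/19, job_F:*/7}
Op 8: register job_B */4 -> active={job_A:*/4, job_B:*/4, job_D:*/19, job_F:*/7}
Op 9: register job_F */17 -> active={job_A:*/4, job_B:*/4, job_D:*/19, job_F:*/17}
Op 10: register job_E */10 -> active={job_A:*/4, job_B:*/4, job_D:*/19, job_E:*/10, job_F:*/17}
Op 11: register job_F */16 -> active={job_A:*/4, job_B:*/4, job_D:*/19, job_E:*/10, job_F:*/16}
  job_A: interval 4, next fire after T=237 is 240
  job_B: interval 4, next fire after T=237 is 240
  job_D: interval 19, next fire after T=237 is 247
  job_E: interval 10, next fire after T=237 is 240
  job_F: interval 16, next fire after T=237 is 240
Earliest fire time = 240 (job job_A)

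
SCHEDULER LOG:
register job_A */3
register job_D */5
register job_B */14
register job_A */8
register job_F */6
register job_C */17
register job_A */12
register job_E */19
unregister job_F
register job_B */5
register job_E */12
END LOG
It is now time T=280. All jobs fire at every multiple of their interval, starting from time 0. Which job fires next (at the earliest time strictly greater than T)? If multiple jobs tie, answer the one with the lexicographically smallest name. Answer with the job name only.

Answer: job_B

Derivation:
Op 1: register job_A */3 -> active={job_A:*/3}
Op 2: register job_D */5 -> active={job_A:*/3, job_D:*/5}
Op 3: register job_B */14 -> active={job_A:*/3, job_B:*/14, job_D:*/5}
Op 4: register job_A */8 -> active={job_A:*/8, job_B:*/14, job_D:*/5}
Op 5: register job_F */6 -> active={job_A:*/8, job_B:*/14, job_D:*/5, job_F:*/6}
Op 6: register job_C */17 -> active={job_A:*/8, job_B:*/14, job_C:*/17, job_D:*/5, job_F:*/6}
Op 7: register job_A */12 -> active={job_A:*/12, job_B:*/14, job_C:*/17, job_D:*/5, job_F:*/6}
Op 8: register job_E */19 -> active={job_A:*/12, job_B:*/14, job_C:*/17, job_D:*/5, job_E:*/19, job_F:*/6}
Op 9: unregister job_F -> active={job_A:*/12, job_B:*/14, job_C:*/17, job_D:*/5, job_E:*/19}
Op 10: register job_B */5 -> active={job_A:*/12, job_B:*/5, job_C:*/17, job_D:*/5, job_E:*/19}
Op 11: register job_E */12 -> active={job_A:*/12, job_B:*/5, job_C:*/17, job_D:*/5, job_E:*/12}
  job_A: interval 12, next fire after T=280 is 288
  job_B: interval 5, next fire after T=280 is 285
  job_C: interval 17, next fire after T=280 is 289
  job_D: interval 5, next fire after T=280 is 285
  job_E: interval 12, next fire after T=280 is 288
Earliest = 285, winner (lex tiebreak) = job_B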